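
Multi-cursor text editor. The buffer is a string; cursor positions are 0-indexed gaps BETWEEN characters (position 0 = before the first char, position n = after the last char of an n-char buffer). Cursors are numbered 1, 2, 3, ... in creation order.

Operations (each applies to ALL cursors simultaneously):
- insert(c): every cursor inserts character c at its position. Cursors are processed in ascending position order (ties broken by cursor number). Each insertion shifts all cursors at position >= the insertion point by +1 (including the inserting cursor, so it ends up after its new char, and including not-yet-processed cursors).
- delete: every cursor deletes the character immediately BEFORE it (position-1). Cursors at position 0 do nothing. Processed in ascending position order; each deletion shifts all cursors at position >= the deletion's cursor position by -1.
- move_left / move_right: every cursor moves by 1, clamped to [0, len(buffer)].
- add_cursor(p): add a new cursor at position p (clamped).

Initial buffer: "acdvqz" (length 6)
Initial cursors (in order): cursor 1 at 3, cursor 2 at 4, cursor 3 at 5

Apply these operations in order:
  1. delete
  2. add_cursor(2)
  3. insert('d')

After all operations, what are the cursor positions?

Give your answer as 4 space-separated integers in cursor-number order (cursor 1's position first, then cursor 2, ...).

After op 1 (delete): buffer="acz" (len 3), cursors c1@2 c2@2 c3@2, authorship ...
After op 2 (add_cursor(2)): buffer="acz" (len 3), cursors c1@2 c2@2 c3@2 c4@2, authorship ...
After op 3 (insert('d')): buffer="acddddz" (len 7), cursors c1@6 c2@6 c3@6 c4@6, authorship ..1234.

Answer: 6 6 6 6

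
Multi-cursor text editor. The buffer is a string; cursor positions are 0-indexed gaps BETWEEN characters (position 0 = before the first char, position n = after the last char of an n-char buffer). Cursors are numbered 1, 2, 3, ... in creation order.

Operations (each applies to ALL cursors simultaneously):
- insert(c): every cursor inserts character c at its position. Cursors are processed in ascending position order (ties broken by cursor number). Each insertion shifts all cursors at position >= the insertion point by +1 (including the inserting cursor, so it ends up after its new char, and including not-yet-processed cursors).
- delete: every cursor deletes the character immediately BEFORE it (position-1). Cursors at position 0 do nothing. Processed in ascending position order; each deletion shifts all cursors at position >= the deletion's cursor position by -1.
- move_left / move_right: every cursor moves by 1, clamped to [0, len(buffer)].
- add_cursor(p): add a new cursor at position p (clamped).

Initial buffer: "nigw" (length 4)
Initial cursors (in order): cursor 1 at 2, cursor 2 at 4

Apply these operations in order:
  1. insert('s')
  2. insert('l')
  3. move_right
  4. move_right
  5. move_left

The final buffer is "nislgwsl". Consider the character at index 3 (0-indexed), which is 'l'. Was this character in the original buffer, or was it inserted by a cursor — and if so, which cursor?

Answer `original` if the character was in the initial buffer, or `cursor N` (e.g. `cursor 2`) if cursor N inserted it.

After op 1 (insert('s')): buffer="nisgws" (len 6), cursors c1@3 c2@6, authorship ..1..2
After op 2 (insert('l')): buffer="nislgwsl" (len 8), cursors c1@4 c2@8, authorship ..11..22
After op 3 (move_right): buffer="nislgwsl" (len 8), cursors c1@5 c2@8, authorship ..11..22
After op 4 (move_right): buffer="nislgwsl" (len 8), cursors c1@6 c2@8, authorship ..11..22
After op 5 (move_left): buffer="nislgwsl" (len 8), cursors c1@5 c2@7, authorship ..11..22
Authorship (.=original, N=cursor N): . . 1 1 . . 2 2
Index 3: author = 1

Answer: cursor 1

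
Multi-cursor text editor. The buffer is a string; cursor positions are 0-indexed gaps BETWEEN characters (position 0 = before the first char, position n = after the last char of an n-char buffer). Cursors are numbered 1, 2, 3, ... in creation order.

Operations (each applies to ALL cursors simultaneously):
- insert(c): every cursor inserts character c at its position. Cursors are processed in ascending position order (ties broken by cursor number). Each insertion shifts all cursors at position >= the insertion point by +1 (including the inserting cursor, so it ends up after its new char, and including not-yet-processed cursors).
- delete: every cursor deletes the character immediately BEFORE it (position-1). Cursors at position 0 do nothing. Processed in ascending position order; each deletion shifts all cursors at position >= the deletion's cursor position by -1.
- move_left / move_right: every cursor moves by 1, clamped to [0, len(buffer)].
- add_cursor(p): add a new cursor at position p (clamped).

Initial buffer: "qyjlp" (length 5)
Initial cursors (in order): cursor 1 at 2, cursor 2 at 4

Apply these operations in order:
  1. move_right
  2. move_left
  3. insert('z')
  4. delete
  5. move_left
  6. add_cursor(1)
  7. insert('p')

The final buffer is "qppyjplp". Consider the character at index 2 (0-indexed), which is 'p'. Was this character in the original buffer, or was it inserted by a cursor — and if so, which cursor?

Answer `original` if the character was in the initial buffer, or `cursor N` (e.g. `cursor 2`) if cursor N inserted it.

Answer: cursor 3

Derivation:
After op 1 (move_right): buffer="qyjlp" (len 5), cursors c1@3 c2@5, authorship .....
After op 2 (move_left): buffer="qyjlp" (len 5), cursors c1@2 c2@4, authorship .....
After op 3 (insert('z')): buffer="qyzjlzp" (len 7), cursors c1@3 c2@6, authorship ..1..2.
After op 4 (delete): buffer="qyjlp" (len 5), cursors c1@2 c2@4, authorship .....
After op 5 (move_left): buffer="qyjlp" (len 5), cursors c1@1 c2@3, authorship .....
After op 6 (add_cursor(1)): buffer="qyjlp" (len 5), cursors c1@1 c3@1 c2@3, authorship .....
After op 7 (insert('p')): buffer="qppyjplp" (len 8), cursors c1@3 c3@3 c2@6, authorship .13..2..
Authorship (.=original, N=cursor N): . 1 3 . . 2 . .
Index 2: author = 3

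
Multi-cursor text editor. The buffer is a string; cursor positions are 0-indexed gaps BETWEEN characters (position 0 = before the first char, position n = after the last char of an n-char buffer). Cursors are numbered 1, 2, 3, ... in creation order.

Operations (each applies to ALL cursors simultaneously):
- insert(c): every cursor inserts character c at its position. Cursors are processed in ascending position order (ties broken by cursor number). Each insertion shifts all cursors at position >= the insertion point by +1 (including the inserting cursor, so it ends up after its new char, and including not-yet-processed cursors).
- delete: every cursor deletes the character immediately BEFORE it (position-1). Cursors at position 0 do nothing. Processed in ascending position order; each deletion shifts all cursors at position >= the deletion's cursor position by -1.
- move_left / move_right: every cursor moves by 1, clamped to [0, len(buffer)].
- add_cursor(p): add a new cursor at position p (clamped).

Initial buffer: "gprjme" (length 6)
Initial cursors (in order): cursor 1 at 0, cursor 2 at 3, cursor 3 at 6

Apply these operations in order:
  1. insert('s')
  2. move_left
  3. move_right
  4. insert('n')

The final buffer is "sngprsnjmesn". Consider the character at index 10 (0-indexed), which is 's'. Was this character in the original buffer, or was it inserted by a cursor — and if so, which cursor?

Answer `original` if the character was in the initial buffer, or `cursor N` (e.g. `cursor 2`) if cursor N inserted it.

After op 1 (insert('s')): buffer="sgprsjmes" (len 9), cursors c1@1 c2@5 c3@9, authorship 1...2...3
After op 2 (move_left): buffer="sgprsjmes" (len 9), cursors c1@0 c2@4 c3@8, authorship 1...2...3
After op 3 (move_right): buffer="sgprsjmes" (len 9), cursors c1@1 c2@5 c3@9, authorship 1...2...3
After op 4 (insert('n')): buffer="sngprsnjmesn" (len 12), cursors c1@2 c2@7 c3@12, authorship 11...22...33
Authorship (.=original, N=cursor N): 1 1 . . . 2 2 . . . 3 3
Index 10: author = 3

Answer: cursor 3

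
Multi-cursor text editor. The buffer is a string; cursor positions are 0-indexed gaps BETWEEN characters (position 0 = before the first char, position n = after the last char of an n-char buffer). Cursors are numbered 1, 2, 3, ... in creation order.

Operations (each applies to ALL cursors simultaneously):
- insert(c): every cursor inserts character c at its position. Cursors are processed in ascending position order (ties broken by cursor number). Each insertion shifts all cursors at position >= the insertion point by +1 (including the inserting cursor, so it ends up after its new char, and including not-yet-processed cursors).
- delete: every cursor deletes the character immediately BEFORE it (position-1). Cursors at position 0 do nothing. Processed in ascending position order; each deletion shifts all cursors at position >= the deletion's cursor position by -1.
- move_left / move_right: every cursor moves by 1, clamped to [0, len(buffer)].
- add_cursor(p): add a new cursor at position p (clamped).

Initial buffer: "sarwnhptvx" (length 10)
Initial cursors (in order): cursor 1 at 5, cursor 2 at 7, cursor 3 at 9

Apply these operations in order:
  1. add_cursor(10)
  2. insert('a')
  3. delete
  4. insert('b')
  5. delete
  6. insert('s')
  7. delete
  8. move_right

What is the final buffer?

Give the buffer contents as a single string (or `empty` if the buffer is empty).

Answer: sarwnhptvx

Derivation:
After op 1 (add_cursor(10)): buffer="sarwnhptvx" (len 10), cursors c1@5 c2@7 c3@9 c4@10, authorship ..........
After op 2 (insert('a')): buffer="sarwnahpatvaxa" (len 14), cursors c1@6 c2@9 c3@12 c4@14, authorship .....1..2..3.4
After op 3 (delete): buffer="sarwnhptvx" (len 10), cursors c1@5 c2@7 c3@9 c4@10, authorship ..........
After op 4 (insert('b')): buffer="sarwnbhpbtvbxb" (len 14), cursors c1@6 c2@9 c3@12 c4@14, authorship .....1..2..3.4
After op 5 (delete): buffer="sarwnhptvx" (len 10), cursors c1@5 c2@7 c3@9 c4@10, authorship ..........
After op 6 (insert('s')): buffer="sarwnshpstvsxs" (len 14), cursors c1@6 c2@9 c3@12 c4@14, authorship .....1..2..3.4
After op 7 (delete): buffer="sarwnhptvx" (len 10), cursors c1@5 c2@7 c3@9 c4@10, authorship ..........
After op 8 (move_right): buffer="sarwnhptvx" (len 10), cursors c1@6 c2@8 c3@10 c4@10, authorship ..........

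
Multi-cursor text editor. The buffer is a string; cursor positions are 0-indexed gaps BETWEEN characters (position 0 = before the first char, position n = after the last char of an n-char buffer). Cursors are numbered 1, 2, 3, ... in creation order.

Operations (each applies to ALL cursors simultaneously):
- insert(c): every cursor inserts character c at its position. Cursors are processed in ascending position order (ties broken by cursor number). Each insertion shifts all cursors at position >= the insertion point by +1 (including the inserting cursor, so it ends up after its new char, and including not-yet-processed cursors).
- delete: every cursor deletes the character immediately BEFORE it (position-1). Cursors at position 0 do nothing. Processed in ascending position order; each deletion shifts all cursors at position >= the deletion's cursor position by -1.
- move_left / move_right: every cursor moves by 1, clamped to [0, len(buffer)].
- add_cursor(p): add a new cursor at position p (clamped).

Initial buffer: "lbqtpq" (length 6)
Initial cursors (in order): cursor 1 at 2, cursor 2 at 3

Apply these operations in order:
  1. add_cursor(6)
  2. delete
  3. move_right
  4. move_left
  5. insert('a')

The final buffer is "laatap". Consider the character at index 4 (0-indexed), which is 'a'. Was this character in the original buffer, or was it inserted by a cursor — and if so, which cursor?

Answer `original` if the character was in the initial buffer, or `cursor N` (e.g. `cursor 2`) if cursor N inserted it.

After op 1 (add_cursor(6)): buffer="lbqtpq" (len 6), cursors c1@2 c2@3 c3@6, authorship ......
After op 2 (delete): buffer="ltp" (len 3), cursors c1@1 c2@1 c3@3, authorship ...
After op 3 (move_right): buffer="ltp" (len 3), cursors c1@2 c2@2 c3@3, authorship ...
After op 4 (move_left): buffer="ltp" (len 3), cursors c1@1 c2@1 c3@2, authorship ...
After op 5 (insert('a')): buffer="laatap" (len 6), cursors c1@3 c2@3 c3@5, authorship .12.3.
Authorship (.=original, N=cursor N): . 1 2 . 3 .
Index 4: author = 3

Answer: cursor 3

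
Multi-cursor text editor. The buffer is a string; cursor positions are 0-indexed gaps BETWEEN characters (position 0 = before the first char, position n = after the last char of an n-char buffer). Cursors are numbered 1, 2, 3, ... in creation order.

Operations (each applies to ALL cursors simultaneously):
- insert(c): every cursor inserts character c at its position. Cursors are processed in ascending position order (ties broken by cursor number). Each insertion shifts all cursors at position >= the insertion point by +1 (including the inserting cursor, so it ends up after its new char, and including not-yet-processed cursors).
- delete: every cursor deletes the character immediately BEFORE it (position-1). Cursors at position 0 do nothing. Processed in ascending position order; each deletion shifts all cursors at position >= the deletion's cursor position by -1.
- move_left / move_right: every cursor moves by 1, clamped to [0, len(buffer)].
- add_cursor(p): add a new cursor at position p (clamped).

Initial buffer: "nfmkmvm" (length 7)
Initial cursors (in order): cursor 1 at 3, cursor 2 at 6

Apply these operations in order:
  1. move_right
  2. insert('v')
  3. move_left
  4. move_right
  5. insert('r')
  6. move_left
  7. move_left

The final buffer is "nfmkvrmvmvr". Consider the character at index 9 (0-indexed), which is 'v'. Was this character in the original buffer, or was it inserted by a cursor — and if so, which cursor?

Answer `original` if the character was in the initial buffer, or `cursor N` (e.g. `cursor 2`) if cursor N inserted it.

After op 1 (move_right): buffer="nfmkmvm" (len 7), cursors c1@4 c2@7, authorship .......
After op 2 (insert('v')): buffer="nfmkvmvmv" (len 9), cursors c1@5 c2@9, authorship ....1...2
After op 3 (move_left): buffer="nfmkvmvmv" (len 9), cursors c1@4 c2@8, authorship ....1...2
After op 4 (move_right): buffer="nfmkvmvmv" (len 9), cursors c1@5 c2@9, authorship ....1...2
After op 5 (insert('r')): buffer="nfmkvrmvmvr" (len 11), cursors c1@6 c2@11, authorship ....11...22
After op 6 (move_left): buffer="nfmkvrmvmvr" (len 11), cursors c1@5 c2@10, authorship ....11...22
After op 7 (move_left): buffer="nfmkvrmvmvr" (len 11), cursors c1@4 c2@9, authorship ....11...22
Authorship (.=original, N=cursor N): . . . . 1 1 . . . 2 2
Index 9: author = 2

Answer: cursor 2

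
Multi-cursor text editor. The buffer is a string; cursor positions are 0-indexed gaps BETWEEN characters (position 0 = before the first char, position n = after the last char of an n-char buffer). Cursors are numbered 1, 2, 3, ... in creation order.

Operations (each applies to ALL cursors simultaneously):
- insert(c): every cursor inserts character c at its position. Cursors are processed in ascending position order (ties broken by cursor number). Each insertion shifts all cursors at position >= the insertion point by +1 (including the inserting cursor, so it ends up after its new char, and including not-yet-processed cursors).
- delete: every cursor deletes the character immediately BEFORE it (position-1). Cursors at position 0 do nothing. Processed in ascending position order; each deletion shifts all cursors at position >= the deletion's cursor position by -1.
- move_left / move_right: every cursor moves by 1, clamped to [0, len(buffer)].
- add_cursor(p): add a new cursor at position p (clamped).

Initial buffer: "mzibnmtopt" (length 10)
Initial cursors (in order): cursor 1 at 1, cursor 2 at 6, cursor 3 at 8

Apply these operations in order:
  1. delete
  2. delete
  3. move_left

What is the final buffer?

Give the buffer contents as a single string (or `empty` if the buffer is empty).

After op 1 (delete): buffer="zibntpt" (len 7), cursors c1@0 c2@4 c3@5, authorship .......
After op 2 (delete): buffer="zibpt" (len 5), cursors c1@0 c2@3 c3@3, authorship .....
After op 3 (move_left): buffer="zibpt" (len 5), cursors c1@0 c2@2 c3@2, authorship .....

Answer: zibpt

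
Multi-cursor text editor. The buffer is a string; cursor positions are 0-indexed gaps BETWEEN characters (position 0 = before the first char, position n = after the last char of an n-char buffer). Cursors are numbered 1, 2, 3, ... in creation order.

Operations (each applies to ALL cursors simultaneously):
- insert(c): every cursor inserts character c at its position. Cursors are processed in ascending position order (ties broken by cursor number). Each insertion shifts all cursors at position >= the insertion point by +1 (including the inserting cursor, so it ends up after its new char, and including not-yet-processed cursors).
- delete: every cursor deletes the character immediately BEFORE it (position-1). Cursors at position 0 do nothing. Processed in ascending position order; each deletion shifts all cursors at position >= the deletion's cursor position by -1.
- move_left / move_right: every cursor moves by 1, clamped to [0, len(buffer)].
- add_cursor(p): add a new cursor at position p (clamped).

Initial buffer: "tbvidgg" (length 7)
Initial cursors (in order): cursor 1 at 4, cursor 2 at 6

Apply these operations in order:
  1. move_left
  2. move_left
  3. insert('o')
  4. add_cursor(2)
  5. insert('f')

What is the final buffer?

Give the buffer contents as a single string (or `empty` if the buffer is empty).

After op 1 (move_left): buffer="tbvidgg" (len 7), cursors c1@3 c2@5, authorship .......
After op 2 (move_left): buffer="tbvidgg" (len 7), cursors c1@2 c2@4, authorship .......
After op 3 (insert('o')): buffer="tboviodgg" (len 9), cursors c1@3 c2@6, authorship ..1..2...
After op 4 (add_cursor(2)): buffer="tboviodgg" (len 9), cursors c3@2 c1@3 c2@6, authorship ..1..2...
After op 5 (insert('f')): buffer="tbfofviofdgg" (len 12), cursors c3@3 c1@5 c2@9, authorship ..311..22...

Answer: tbfofviofdgg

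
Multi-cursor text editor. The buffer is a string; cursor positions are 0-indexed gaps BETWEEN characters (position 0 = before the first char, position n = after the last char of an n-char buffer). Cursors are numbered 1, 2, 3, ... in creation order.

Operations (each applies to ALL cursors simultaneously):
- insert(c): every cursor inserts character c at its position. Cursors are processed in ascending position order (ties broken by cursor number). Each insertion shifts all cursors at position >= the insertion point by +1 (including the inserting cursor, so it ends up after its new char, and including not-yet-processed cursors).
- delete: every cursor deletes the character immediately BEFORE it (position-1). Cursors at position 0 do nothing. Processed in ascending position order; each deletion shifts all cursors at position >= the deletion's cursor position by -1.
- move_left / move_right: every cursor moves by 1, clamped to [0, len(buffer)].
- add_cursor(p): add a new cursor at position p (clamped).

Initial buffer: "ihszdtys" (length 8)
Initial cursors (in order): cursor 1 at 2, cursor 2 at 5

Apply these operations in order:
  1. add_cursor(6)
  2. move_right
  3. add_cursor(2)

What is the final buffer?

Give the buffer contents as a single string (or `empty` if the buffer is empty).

After op 1 (add_cursor(6)): buffer="ihszdtys" (len 8), cursors c1@2 c2@5 c3@6, authorship ........
After op 2 (move_right): buffer="ihszdtys" (len 8), cursors c1@3 c2@6 c3@7, authorship ........
After op 3 (add_cursor(2)): buffer="ihszdtys" (len 8), cursors c4@2 c1@3 c2@6 c3@7, authorship ........

Answer: ihszdtys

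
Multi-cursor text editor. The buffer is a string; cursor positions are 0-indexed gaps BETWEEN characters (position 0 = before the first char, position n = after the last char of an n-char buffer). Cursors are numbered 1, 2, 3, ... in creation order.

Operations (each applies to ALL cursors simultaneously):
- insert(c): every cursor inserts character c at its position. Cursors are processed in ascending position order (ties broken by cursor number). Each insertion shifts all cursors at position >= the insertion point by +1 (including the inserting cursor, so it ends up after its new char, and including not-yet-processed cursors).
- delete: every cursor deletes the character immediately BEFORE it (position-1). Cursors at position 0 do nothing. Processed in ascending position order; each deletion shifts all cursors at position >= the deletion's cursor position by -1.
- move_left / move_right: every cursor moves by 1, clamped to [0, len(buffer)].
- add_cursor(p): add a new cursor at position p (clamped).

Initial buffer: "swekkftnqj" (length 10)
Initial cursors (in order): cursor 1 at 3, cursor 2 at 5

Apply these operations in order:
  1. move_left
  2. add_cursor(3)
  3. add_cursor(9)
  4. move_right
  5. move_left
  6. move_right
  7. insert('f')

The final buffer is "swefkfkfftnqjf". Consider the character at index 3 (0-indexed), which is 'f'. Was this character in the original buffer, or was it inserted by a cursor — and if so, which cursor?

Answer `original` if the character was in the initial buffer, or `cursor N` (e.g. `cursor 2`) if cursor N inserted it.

Answer: cursor 1

Derivation:
After op 1 (move_left): buffer="swekkftnqj" (len 10), cursors c1@2 c2@4, authorship ..........
After op 2 (add_cursor(3)): buffer="swekkftnqj" (len 10), cursors c1@2 c3@3 c2@4, authorship ..........
After op 3 (add_cursor(9)): buffer="swekkftnqj" (len 10), cursors c1@2 c3@3 c2@4 c4@9, authorship ..........
After op 4 (move_right): buffer="swekkftnqj" (len 10), cursors c1@3 c3@4 c2@5 c4@10, authorship ..........
After op 5 (move_left): buffer="swekkftnqj" (len 10), cursors c1@2 c3@3 c2@4 c4@9, authorship ..........
After op 6 (move_right): buffer="swekkftnqj" (len 10), cursors c1@3 c3@4 c2@5 c4@10, authorship ..........
After op 7 (insert('f')): buffer="swefkfkfftnqjf" (len 14), cursors c1@4 c3@6 c2@8 c4@14, authorship ...1.3.2.....4
Authorship (.=original, N=cursor N): . . . 1 . 3 . 2 . . . . . 4
Index 3: author = 1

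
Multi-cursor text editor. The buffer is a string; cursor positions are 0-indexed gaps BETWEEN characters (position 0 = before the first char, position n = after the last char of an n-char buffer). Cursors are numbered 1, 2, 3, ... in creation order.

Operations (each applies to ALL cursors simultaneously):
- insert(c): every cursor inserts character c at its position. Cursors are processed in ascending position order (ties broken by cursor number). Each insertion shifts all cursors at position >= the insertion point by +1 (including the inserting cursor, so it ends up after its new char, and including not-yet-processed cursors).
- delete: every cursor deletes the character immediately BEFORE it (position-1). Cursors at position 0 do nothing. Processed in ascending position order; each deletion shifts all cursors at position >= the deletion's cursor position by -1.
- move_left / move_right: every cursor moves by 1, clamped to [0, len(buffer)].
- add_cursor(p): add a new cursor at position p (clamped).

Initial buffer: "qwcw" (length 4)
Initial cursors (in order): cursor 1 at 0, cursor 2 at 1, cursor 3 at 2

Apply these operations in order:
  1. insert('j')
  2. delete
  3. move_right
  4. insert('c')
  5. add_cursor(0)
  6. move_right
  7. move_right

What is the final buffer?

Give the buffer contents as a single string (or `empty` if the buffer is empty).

After op 1 (insert('j')): buffer="jqjwjcw" (len 7), cursors c1@1 c2@3 c3@5, authorship 1.2.3..
After op 2 (delete): buffer="qwcw" (len 4), cursors c1@0 c2@1 c3@2, authorship ....
After op 3 (move_right): buffer="qwcw" (len 4), cursors c1@1 c2@2 c3@3, authorship ....
After op 4 (insert('c')): buffer="qcwcccw" (len 7), cursors c1@2 c2@4 c3@6, authorship .1.2.3.
After op 5 (add_cursor(0)): buffer="qcwcccw" (len 7), cursors c4@0 c1@2 c2@4 c3@6, authorship .1.2.3.
After op 6 (move_right): buffer="qcwcccw" (len 7), cursors c4@1 c1@3 c2@5 c3@7, authorship .1.2.3.
After op 7 (move_right): buffer="qcwcccw" (len 7), cursors c4@2 c1@4 c2@6 c3@7, authorship .1.2.3.

Answer: qcwcccw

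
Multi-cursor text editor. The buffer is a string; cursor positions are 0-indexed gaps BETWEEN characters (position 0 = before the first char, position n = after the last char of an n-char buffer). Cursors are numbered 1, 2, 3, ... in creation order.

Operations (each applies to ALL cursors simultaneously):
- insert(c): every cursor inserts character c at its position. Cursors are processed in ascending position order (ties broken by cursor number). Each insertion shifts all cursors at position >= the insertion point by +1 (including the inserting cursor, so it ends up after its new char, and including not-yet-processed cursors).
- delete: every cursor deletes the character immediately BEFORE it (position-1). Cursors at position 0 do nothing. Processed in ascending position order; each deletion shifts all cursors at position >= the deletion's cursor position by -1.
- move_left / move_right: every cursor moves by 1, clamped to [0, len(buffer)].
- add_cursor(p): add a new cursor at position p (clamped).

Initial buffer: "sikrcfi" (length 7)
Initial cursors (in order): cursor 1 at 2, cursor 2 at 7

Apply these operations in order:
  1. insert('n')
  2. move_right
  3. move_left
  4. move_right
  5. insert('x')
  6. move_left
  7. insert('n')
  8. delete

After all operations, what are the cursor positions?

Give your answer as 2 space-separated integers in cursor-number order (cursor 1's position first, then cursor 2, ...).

Answer: 4 10

Derivation:
After op 1 (insert('n')): buffer="sinkrcfin" (len 9), cursors c1@3 c2@9, authorship ..1.....2
After op 2 (move_right): buffer="sinkrcfin" (len 9), cursors c1@4 c2@9, authorship ..1.....2
After op 3 (move_left): buffer="sinkrcfin" (len 9), cursors c1@3 c2@8, authorship ..1.....2
After op 4 (move_right): buffer="sinkrcfin" (len 9), cursors c1@4 c2@9, authorship ..1.....2
After op 5 (insert('x')): buffer="sinkxrcfinx" (len 11), cursors c1@5 c2@11, authorship ..1.1....22
After op 6 (move_left): buffer="sinkxrcfinx" (len 11), cursors c1@4 c2@10, authorship ..1.1....22
After op 7 (insert('n')): buffer="sinknxrcfinnx" (len 13), cursors c1@5 c2@12, authorship ..1.11....222
After op 8 (delete): buffer="sinkxrcfinx" (len 11), cursors c1@4 c2@10, authorship ..1.1....22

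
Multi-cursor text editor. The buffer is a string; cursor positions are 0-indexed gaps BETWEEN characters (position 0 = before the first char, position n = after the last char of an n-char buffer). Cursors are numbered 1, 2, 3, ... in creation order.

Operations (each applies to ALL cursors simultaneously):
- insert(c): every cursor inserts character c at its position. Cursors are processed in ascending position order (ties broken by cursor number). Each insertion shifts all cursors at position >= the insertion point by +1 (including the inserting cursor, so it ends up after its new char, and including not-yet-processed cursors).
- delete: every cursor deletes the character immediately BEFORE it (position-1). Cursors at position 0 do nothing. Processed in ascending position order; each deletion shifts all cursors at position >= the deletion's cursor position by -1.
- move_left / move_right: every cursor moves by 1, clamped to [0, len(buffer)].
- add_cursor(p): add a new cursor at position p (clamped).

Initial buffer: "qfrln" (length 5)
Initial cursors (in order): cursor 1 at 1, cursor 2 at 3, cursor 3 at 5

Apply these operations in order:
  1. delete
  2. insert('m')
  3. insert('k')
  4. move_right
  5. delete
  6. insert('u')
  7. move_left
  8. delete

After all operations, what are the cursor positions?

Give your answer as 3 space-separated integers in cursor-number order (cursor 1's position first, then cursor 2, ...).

Answer: 1 3 4

Derivation:
After op 1 (delete): buffer="fl" (len 2), cursors c1@0 c2@1 c3@2, authorship ..
After op 2 (insert('m')): buffer="mfmlm" (len 5), cursors c1@1 c2@3 c3@5, authorship 1.2.3
After op 3 (insert('k')): buffer="mkfmklmk" (len 8), cursors c1@2 c2@5 c3@8, authorship 11.22.33
After op 4 (move_right): buffer="mkfmklmk" (len 8), cursors c1@3 c2@6 c3@8, authorship 11.22.33
After op 5 (delete): buffer="mkmkm" (len 5), cursors c1@2 c2@4 c3@5, authorship 11223
After op 6 (insert('u')): buffer="mkumkumu" (len 8), cursors c1@3 c2@6 c3@8, authorship 11122233
After op 7 (move_left): buffer="mkumkumu" (len 8), cursors c1@2 c2@5 c3@7, authorship 11122233
After op 8 (delete): buffer="mumuu" (len 5), cursors c1@1 c2@3 c3@4, authorship 11223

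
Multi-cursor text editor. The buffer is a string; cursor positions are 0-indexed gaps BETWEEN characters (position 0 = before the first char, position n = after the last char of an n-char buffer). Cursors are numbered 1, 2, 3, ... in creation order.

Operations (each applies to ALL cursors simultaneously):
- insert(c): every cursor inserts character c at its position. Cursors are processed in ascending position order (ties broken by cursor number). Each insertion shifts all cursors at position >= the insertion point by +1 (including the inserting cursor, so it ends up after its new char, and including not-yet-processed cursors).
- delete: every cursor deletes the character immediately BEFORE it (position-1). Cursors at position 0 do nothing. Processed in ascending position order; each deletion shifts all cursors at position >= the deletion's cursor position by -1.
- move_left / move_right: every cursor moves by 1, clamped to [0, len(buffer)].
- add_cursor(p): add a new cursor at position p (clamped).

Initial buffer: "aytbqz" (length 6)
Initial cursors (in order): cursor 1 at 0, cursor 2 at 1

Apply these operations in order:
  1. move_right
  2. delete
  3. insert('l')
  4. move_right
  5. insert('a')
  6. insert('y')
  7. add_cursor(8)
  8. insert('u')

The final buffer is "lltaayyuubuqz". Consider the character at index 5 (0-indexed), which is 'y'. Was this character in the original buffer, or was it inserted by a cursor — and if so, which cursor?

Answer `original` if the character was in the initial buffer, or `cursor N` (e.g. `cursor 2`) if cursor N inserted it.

Answer: cursor 1

Derivation:
After op 1 (move_right): buffer="aytbqz" (len 6), cursors c1@1 c2@2, authorship ......
After op 2 (delete): buffer="tbqz" (len 4), cursors c1@0 c2@0, authorship ....
After op 3 (insert('l')): buffer="lltbqz" (len 6), cursors c1@2 c2@2, authorship 12....
After op 4 (move_right): buffer="lltbqz" (len 6), cursors c1@3 c2@3, authorship 12....
After op 5 (insert('a')): buffer="lltaabqz" (len 8), cursors c1@5 c2@5, authorship 12.12...
After op 6 (insert('y')): buffer="lltaayybqz" (len 10), cursors c1@7 c2@7, authorship 12.1212...
After op 7 (add_cursor(8)): buffer="lltaayybqz" (len 10), cursors c1@7 c2@7 c3@8, authorship 12.1212...
After op 8 (insert('u')): buffer="lltaayyuubuqz" (len 13), cursors c1@9 c2@9 c3@11, authorship 12.121212.3..
Authorship (.=original, N=cursor N): 1 2 . 1 2 1 2 1 2 . 3 . .
Index 5: author = 1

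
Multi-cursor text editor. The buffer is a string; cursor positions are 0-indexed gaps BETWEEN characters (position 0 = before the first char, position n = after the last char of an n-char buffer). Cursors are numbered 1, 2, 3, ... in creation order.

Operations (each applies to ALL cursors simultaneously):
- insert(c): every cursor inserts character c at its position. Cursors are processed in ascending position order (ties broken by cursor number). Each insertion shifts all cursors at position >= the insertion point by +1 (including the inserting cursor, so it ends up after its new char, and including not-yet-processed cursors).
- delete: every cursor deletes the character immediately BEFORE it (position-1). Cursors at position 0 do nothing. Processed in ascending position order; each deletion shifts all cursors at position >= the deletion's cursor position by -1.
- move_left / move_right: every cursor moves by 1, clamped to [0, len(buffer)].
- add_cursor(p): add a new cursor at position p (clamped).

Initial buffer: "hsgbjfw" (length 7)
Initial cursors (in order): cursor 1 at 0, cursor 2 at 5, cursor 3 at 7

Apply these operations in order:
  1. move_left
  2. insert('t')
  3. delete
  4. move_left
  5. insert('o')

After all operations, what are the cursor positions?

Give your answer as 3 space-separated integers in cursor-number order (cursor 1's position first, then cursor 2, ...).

Answer: 1 5 8

Derivation:
After op 1 (move_left): buffer="hsgbjfw" (len 7), cursors c1@0 c2@4 c3@6, authorship .......
After op 2 (insert('t')): buffer="thsgbtjftw" (len 10), cursors c1@1 c2@6 c3@9, authorship 1....2..3.
After op 3 (delete): buffer="hsgbjfw" (len 7), cursors c1@0 c2@4 c3@6, authorship .......
After op 4 (move_left): buffer="hsgbjfw" (len 7), cursors c1@0 c2@3 c3@5, authorship .......
After op 5 (insert('o')): buffer="ohsgobjofw" (len 10), cursors c1@1 c2@5 c3@8, authorship 1...2..3..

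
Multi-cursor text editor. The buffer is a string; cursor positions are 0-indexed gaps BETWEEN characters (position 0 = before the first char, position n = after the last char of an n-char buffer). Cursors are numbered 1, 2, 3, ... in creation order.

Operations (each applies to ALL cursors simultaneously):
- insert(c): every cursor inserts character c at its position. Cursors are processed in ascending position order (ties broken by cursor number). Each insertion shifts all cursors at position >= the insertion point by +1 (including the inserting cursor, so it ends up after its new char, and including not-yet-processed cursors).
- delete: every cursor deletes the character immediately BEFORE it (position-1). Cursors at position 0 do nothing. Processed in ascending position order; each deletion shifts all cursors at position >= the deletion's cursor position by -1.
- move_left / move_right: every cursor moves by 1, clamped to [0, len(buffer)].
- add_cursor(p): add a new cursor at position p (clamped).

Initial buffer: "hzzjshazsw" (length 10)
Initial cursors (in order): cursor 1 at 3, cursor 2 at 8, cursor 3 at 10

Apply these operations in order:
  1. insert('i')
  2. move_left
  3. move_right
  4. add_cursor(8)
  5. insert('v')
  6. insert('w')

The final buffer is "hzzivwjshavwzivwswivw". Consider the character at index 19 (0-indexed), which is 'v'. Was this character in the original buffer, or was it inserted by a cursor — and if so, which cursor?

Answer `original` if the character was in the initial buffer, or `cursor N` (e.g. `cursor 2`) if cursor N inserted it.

After op 1 (insert('i')): buffer="hzzijshaziswi" (len 13), cursors c1@4 c2@10 c3@13, authorship ...1.....2..3
After op 2 (move_left): buffer="hzzijshaziswi" (len 13), cursors c1@3 c2@9 c3@12, authorship ...1.....2..3
After op 3 (move_right): buffer="hzzijshaziswi" (len 13), cursors c1@4 c2@10 c3@13, authorship ...1.....2..3
After op 4 (add_cursor(8)): buffer="hzzijshaziswi" (len 13), cursors c1@4 c4@8 c2@10 c3@13, authorship ...1.....2..3
After op 5 (insert('v')): buffer="hzzivjshavzivswiv" (len 17), cursors c1@5 c4@10 c2@13 c3@17, authorship ...11....4.22..33
After op 6 (insert('w')): buffer="hzzivwjshavwzivwswivw" (len 21), cursors c1@6 c4@12 c2@16 c3@21, authorship ...111....44.222..333
Authorship (.=original, N=cursor N): . . . 1 1 1 . . . . 4 4 . 2 2 2 . . 3 3 3
Index 19: author = 3

Answer: cursor 3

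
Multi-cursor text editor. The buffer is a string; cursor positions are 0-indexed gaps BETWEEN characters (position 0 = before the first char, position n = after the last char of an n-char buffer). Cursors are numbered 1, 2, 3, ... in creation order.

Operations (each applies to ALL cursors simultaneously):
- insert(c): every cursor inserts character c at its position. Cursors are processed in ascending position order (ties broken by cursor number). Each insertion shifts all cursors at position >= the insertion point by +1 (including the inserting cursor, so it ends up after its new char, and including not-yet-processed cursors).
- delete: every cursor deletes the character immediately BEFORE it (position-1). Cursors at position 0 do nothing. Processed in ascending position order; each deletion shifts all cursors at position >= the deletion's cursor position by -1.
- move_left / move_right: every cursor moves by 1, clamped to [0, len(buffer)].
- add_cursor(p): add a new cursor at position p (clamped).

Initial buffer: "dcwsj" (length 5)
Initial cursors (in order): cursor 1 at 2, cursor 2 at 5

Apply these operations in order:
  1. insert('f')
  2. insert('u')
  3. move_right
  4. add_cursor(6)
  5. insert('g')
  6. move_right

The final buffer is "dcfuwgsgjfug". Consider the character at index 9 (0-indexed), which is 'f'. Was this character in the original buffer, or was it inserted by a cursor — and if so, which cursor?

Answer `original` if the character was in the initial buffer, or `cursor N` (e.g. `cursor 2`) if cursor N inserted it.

After op 1 (insert('f')): buffer="dcfwsjf" (len 7), cursors c1@3 c2@7, authorship ..1...2
After op 2 (insert('u')): buffer="dcfuwsjfu" (len 9), cursors c1@4 c2@9, authorship ..11...22
After op 3 (move_right): buffer="dcfuwsjfu" (len 9), cursors c1@5 c2@9, authorship ..11...22
After op 4 (add_cursor(6)): buffer="dcfuwsjfu" (len 9), cursors c1@5 c3@6 c2@9, authorship ..11...22
After op 5 (insert('g')): buffer="dcfuwgsgjfug" (len 12), cursors c1@6 c3@8 c2@12, authorship ..11.1.3.222
After op 6 (move_right): buffer="dcfuwgsgjfug" (len 12), cursors c1@7 c3@9 c2@12, authorship ..11.1.3.222
Authorship (.=original, N=cursor N): . . 1 1 . 1 . 3 . 2 2 2
Index 9: author = 2

Answer: cursor 2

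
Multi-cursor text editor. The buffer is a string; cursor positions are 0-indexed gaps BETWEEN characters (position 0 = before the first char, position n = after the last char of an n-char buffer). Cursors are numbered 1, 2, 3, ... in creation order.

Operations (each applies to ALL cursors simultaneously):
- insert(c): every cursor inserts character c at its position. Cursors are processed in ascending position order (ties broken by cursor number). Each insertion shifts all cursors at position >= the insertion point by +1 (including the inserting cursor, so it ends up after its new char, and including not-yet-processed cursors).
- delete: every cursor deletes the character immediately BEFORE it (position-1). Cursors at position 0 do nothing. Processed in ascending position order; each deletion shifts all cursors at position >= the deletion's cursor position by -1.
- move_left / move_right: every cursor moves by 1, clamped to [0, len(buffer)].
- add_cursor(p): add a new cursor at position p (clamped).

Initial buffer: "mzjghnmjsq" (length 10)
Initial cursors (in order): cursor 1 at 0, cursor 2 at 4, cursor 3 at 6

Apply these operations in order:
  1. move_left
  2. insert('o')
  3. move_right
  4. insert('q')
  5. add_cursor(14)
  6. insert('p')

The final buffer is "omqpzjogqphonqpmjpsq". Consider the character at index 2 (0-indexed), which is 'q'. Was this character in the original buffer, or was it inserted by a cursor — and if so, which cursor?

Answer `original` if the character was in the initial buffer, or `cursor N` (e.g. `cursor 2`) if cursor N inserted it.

Answer: cursor 1

Derivation:
After op 1 (move_left): buffer="mzjghnmjsq" (len 10), cursors c1@0 c2@3 c3@5, authorship ..........
After op 2 (insert('o')): buffer="omzjoghonmjsq" (len 13), cursors c1@1 c2@5 c3@8, authorship 1...2..3.....
After op 3 (move_right): buffer="omzjoghonmjsq" (len 13), cursors c1@2 c2@6 c3@9, authorship 1...2..3.....
After op 4 (insert('q')): buffer="omqzjogqhonqmjsq" (len 16), cursors c1@3 c2@8 c3@12, authorship 1.1..2.2.3.3....
After op 5 (add_cursor(14)): buffer="omqzjogqhonqmjsq" (len 16), cursors c1@3 c2@8 c3@12 c4@14, authorship 1.1..2.2.3.3....
After op 6 (insert('p')): buffer="omqpzjogqphonqpmjpsq" (len 20), cursors c1@4 c2@10 c3@15 c4@18, authorship 1.11..2.22.3.33..4..
Authorship (.=original, N=cursor N): 1 . 1 1 . . 2 . 2 2 . 3 . 3 3 . . 4 . .
Index 2: author = 1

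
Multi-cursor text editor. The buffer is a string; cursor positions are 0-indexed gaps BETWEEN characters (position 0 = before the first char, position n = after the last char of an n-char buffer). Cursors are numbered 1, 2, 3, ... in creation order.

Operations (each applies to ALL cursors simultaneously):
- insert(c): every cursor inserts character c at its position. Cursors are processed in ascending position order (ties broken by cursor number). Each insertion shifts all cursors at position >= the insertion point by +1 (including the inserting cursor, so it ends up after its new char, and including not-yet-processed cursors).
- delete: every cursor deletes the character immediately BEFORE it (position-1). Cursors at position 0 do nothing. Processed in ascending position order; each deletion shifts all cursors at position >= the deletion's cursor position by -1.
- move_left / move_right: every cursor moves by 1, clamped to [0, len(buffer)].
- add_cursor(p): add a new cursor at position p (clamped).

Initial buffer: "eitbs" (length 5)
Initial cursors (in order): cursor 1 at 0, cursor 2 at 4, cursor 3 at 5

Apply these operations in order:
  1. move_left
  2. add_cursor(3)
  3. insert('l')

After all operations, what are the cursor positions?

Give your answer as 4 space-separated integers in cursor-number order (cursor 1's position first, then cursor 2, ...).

After op 1 (move_left): buffer="eitbs" (len 5), cursors c1@0 c2@3 c3@4, authorship .....
After op 2 (add_cursor(3)): buffer="eitbs" (len 5), cursors c1@0 c2@3 c4@3 c3@4, authorship .....
After op 3 (insert('l')): buffer="leitllbls" (len 9), cursors c1@1 c2@6 c4@6 c3@8, authorship 1...24.3.

Answer: 1 6 8 6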